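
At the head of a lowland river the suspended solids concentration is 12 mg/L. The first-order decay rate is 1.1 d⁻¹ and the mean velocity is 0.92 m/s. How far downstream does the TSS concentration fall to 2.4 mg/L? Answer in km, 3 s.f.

From C = C₀·e^(−kt), t = ln(C₀/C)/k = ln(12/2.4)/1.1 = 1.609/1.1 = 1.463 d.
Distance = v·t = 0.92 m/s × 1.264e+05 s = 1.163e+05 m = 116.3 km.

116 km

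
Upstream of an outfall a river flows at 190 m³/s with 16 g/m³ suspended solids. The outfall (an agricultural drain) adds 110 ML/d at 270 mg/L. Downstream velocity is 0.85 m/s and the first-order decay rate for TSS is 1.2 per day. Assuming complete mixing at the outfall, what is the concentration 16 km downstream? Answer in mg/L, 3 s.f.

110 ML/d = 1.273 m³/s.
After complete mixing, C₀ = (1.273·270 + 190·16) / 191.3 = 17.69 mg/L.
Travel time t = 1.6e+04 m / 0.85 m/s = 1.882e+04 s = 0.2179 d.
C = 17.69·exp(−1.2·0.2179) = 17.69·0.7699 = 13.62 mg/L.

13.6 mg/L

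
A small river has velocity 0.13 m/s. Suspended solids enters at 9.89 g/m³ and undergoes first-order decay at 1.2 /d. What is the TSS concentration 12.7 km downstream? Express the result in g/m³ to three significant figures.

2.55 g/m³

Travel time t = 12.7 km / 0.13 m/s = 1.27e+04/0.13 = 9.769e+04 s = 1.131 d.
First-order decay: C = 9.89·exp(−1.2·1.131) = 9.89·0.2575 = 2.546 g/m³.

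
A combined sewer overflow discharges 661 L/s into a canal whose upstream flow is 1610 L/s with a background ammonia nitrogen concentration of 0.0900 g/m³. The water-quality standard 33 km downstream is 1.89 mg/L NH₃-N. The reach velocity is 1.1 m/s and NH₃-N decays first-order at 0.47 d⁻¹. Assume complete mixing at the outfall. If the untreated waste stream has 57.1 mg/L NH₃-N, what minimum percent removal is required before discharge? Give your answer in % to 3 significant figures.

661 L/s = 0.661 m³/s.
1610 L/s = 1.61 m³/s.
Travel time to the compliance point: t = 3.3e+04/1.1 = 3e+04 s = 0.3472 d; decay factor exp(−0.47·0.3472) = 0.8494.
So the concentration just after mixing may be at most 1.89/0.8494 = 2.225 mg/L.
Mass balance: 2.225·2.271 = 0.661·Cₑ + 1.61·0.09.
Cₑ = (5.053 − 0.1449) / 0.661 = 7.425 mg/L.
Required removal = 1 − 7.425/57.1 = 87 %.

87.0 %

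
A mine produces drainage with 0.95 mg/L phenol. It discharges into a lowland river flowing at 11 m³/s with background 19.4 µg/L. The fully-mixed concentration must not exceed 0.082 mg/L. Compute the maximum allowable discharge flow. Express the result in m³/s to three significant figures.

19.4 µg/L = 0.0194 mg/L.
Mass balance at complete mixing: C_std·(Q_w + Q_r) = Q_w·C_e + Q_r·C_b.
Rearranging, Q_w = Q_r·(C_std − C_b)/(C_e − C_std) = 11·(0.082 − 0.0194) / (0.95 − 0.082) = 0.7933 m³/s.

0.793 m³/s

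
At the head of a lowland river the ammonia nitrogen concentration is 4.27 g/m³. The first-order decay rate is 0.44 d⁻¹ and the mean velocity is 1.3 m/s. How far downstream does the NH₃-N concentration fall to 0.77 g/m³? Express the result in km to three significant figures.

437 km

From C = C₀·e^(−kt), t = ln(C₀/C)/k = ln(4.27/0.77)/0.44 = 1.713/0.44 = 3.893 d.
Distance = v·t = 1.3 m/s × 3.364e+05 s = 4.373e+05 m = 437.3 km.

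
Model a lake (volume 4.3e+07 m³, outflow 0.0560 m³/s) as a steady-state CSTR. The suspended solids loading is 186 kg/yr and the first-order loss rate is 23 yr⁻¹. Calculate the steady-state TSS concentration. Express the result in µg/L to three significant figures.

0.188 µg/L

Outflow Q = 0.0560 m³/s × 3.156e+07 s/yr = 1.767e+06 m³/yr.
Steady-state CSTR mass balance: W = Q·C + k·V·C, so C = W/(Q + kV).
Q + kV = 1.767e+06 + 23·4.3e+07 = 9.908e+08 m³/yr.
C = 186/9.908e+08 = 1.877e-07 kg/m³ = 0.0001877 mg/L = 0.1877 µg/L.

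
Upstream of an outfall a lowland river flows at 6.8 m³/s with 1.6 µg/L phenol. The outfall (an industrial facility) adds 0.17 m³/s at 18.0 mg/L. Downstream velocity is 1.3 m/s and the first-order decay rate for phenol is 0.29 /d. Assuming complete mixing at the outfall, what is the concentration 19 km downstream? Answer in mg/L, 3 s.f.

0.419 mg/L

1.6 µg/L = 0.0016 mg/L.
After complete mixing, C₀ = (0.17·18 + 6.8·0.0016) / 6.97 = 0.4406 mg/L.
Travel time t = 1.9e+04 m / 1.3 m/s = 1.462e+04 s = 0.1692 d.
C = 0.4406·exp(−0.29·0.1692) = 0.4406·0.9521 = 0.4195 mg/L.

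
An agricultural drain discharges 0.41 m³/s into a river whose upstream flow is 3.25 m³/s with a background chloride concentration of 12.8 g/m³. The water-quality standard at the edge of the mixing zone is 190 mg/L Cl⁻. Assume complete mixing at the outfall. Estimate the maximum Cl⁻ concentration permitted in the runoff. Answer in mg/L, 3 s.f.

Mass balance: 190·3.66 = 0.41·Cₑ + 3.25·12.8.
Cₑ = (695.4 − 41.6) / 0.41 = 1595 mg/L.

1590 mg/L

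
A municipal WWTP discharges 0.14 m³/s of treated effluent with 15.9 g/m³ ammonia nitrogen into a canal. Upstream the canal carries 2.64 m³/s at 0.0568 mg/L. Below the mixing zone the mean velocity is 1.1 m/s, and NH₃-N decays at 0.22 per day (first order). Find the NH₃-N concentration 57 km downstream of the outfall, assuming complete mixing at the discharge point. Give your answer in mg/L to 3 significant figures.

After complete mixing, C₀ = (0.14·15.9 + 2.64·0.0568) / 2.78 = 0.8547 mg/L.
Travel time t = 5.7e+04 m / 1.1 m/s = 5.182e+04 s = 0.5997 d.
C = 0.8547·exp(−0.22·0.5997) = 0.8547·0.8764 = 0.749 mg/L.

0.749 mg/L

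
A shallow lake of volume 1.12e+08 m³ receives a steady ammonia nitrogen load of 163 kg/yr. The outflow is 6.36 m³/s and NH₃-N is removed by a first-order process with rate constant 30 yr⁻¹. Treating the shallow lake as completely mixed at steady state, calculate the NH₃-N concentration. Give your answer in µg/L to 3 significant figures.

0.0458 µg/L

Outflow Q = 6.36 m³/s × 3.156e+07 s/yr = 2.007e+08 m³/yr.
Steady-state CSTR mass balance: W = Q·C + k·V·C, so C = W/(Q + kV).
Q + kV = 2.007e+08 + 30·1.12e+08 = 3.561e+09 m³/yr.
C = 163/3.561e+09 = 4.578e-08 kg/m³ = 4.578e-05 mg/L = 0.04578 µg/L.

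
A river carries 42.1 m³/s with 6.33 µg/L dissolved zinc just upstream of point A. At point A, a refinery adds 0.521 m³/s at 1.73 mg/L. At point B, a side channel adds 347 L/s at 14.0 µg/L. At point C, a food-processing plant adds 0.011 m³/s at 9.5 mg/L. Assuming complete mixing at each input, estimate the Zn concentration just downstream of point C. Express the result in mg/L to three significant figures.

6.33 µg/L = 0.00633 mg/L.
After input A: C = (42.1·0.00633 + 0.521·1.73) / 42.62 = 0.0274 mg/L.
347 L/s = 0.347 m³/s.
14.0 µg/L = 0.014 mg/L.
After input B: C = (42.62·0.0274 + 0.347·0.014) / 42.97 = 0.02729 mg/L.
After input C: C = (42.97·0.02729 + 0.011·9.5) / 42.98 = 0.02972 mg/L.

0.0297 mg/L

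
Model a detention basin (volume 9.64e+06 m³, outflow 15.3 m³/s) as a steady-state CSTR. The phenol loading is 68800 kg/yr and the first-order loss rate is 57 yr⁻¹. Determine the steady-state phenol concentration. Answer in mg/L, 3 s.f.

Outflow Q = 15.3 m³/s × 3.156e+07 s/yr = 4.828e+08 m³/yr.
Steady-state CSTR mass balance: W = Q·C + k·V·C, so C = W/(Q + kV).
Q + kV = 4.828e+08 + 57·9.64e+06 = 1.032e+09 m³/yr.
C = 68800/1.032e+09 = 6.665e-05 kg/m³ = 0.06665 mg/L.

0.0666 mg/L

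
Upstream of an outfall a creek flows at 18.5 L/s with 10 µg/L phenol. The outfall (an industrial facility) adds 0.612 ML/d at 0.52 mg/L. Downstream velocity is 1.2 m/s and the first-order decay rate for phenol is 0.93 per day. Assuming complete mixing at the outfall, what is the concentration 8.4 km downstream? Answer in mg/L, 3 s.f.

0.140 mg/L

0.612 ML/d = 0.007083 m³/s.
18.5 L/s = 0.0185 m³/s.
10 µg/L = 0.01 mg/L.
After complete mixing, C₀ = (0.007083·0.52 + 0.0185·0.01) / 0.02558 = 0.1512 mg/L.
Travel time t = 8400 m / 1.2 m/s = 7000 s = 0.08102 d.
C = 0.1512·exp(−0.93·0.08102) = 0.1512·0.9274 = 0.1402 mg/L.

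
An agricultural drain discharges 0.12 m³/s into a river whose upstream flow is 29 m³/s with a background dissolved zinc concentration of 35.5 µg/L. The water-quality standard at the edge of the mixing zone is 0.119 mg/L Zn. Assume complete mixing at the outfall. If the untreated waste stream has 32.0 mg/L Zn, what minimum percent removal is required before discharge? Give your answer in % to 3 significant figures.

35.5 µg/L = 0.0355 mg/L.
Mass balance: 0.119·29.12 = 0.12·Cₑ + 29·0.0355.
Cₑ = (3.465 − 1.03) / 0.12 = 20.3 mg/L.
Required removal = 1 − 20.3/32.0 = 36.57 %.

36.6 %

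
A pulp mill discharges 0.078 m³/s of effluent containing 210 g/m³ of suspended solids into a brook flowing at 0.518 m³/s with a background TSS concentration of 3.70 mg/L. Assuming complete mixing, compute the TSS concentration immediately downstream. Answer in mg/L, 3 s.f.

30.7 mg/L

By mass balance at complete mixing, C = (0.078·210 + 0.518·3.7) / (0.078 + 0.518) = 18.3/0.596 = 30.7 mg/L.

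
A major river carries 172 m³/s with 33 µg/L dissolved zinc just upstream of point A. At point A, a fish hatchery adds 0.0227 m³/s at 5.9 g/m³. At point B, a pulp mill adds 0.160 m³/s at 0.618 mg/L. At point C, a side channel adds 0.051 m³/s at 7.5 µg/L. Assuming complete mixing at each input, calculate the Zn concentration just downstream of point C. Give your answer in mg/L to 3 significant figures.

0.0343 mg/L

33 µg/L = 0.033 mg/L.
After input A: C = (172·0.033 + 0.0227·5.9) / 172 = 0.03377 mg/L.
After input B: C = (172·0.03377 + 0.16·0.618) / 172.2 = 0.03432 mg/L.
7.5 µg/L = 0.0075 mg/L.
After input C: C = (172.2·0.03432 + 0.051·0.0075) / 172.2 = 0.03431 mg/L.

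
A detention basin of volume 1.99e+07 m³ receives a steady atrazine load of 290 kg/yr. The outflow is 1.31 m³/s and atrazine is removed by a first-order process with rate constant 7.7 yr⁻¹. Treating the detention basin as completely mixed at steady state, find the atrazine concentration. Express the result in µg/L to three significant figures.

1.49 µg/L

Outflow Q = 1.31 m³/s × 3.156e+07 s/yr = 4.134e+07 m³/yr.
Steady-state CSTR mass balance: W = Q·C + k·V·C, so C = W/(Q + kV).
Q + kV = 4.134e+07 + 7.7·1.99e+07 = 1.946e+08 m³/yr.
C = 290/1.946e+08 = 1.49e-06 kg/m³ = 0.00149 mg/L = 1.49 µg/L.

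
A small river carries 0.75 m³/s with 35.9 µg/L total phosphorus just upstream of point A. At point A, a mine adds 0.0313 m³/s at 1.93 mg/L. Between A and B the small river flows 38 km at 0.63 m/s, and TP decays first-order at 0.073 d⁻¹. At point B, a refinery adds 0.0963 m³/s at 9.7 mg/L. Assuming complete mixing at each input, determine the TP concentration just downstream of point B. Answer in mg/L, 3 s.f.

35.9 µg/L = 0.0359 mg/L.
After input A: C = (0.75·0.0359 + 0.0313·1.93) / 0.7813 = 0.1118 mg/L.
Over the 38 km reach to input B (t = 6.032e+04 s = 0.6981 d), decay gives C = 0.1118·exp(−0.073·0.6981) = 0.1062 mg/L.
After input B: C = (0.7813·0.1062 + 0.0963·9.7) / 0.8776 = 1.159 mg/L.

1.16 mg/L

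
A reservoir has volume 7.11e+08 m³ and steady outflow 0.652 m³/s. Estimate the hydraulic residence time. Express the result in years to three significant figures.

Q = 0.652 m³/s × 3.156e+07 s/yr = 2.058e+07 m³/yr.
Hydraulic residence time τ = V/Q = 7.11e+08/2.058e+07 = 34.56 yr.

34.6 yr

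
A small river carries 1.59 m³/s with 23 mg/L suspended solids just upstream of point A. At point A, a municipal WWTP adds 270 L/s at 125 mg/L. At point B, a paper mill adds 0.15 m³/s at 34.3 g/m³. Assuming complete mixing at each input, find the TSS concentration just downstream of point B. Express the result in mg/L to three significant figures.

37.5 mg/L

270 L/s = 0.27 m³/s.
After input A: C = (1.59·23 + 0.27·125) / 1.86 = 37.81 mg/L.
After input B: C = (1.86·37.81 + 0.15·34.3) / 2.01 = 37.54 mg/L.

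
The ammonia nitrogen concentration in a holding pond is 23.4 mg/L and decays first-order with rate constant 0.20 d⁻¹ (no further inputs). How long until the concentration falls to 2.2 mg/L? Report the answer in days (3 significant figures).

11.8 d

t = ln(C₀/C)/k = ln(23.4/2.2)/0.20 = 2.364/0.20 = 11.82 d.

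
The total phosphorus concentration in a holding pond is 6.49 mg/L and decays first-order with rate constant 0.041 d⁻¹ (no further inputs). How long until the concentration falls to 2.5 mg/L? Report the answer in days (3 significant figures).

t = ln(C₀/C)/k = ln(6.49/2.5)/0.041 = 0.954/0.041 = 23.27 d.

23.3 d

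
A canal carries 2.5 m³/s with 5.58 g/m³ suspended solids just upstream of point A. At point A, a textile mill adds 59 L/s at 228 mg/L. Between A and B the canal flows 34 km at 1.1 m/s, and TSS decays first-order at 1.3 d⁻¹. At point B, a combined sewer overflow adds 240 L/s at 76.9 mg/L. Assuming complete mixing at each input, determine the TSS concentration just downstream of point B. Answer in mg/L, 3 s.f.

12.7 mg/L

59 L/s = 0.059 m³/s.
After input A: C = (2.5·5.58 + 0.059·228) / 2.559 = 10.71 mg/L.
Over the 34 km reach to input B (t = 3.091e+04 s = 0.3577 d), decay gives C = 10.71·exp(−1.3·0.3577) = 6.726 mg/L.
240 L/s = 0.24 m³/s.
After input B: C = (2.559·6.726 + 0.24·76.9) / 2.799 = 12.74 mg/L.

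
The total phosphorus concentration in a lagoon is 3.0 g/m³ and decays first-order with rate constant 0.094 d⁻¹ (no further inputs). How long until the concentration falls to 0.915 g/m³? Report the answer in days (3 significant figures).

t = ln(C₀/C)/k = ln(3.0/0.915)/0.094 = 1.187/0.094 = 12.63 d.

12.6 d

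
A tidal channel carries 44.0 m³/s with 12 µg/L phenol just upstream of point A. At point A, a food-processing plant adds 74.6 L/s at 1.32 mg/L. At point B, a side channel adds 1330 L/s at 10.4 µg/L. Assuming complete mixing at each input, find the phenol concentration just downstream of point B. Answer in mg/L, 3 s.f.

0.0141 mg/L

12 µg/L = 0.012 mg/L.
74.6 L/s = 0.0746 m³/s.
After input A: C = (44·0.012 + 0.0746·1.32) / 44.07 = 0.01421 mg/L.
1330 L/s = 1.33 m³/s.
10.4 µg/L = 0.0104 mg/L.
After input B: C = (44.07·0.01421 + 1.33·0.0104) / 45.4 = 0.0141 mg/L.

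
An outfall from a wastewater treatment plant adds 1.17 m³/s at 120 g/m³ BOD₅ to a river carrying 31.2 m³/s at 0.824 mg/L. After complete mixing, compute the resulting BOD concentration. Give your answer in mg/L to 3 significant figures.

5.13 mg/L

By mass balance at complete mixing, C = (1.17·120 + 31.2·0.824) / (1.17 + 31.2) = 166.1/32.37 = 5.132 mg/L.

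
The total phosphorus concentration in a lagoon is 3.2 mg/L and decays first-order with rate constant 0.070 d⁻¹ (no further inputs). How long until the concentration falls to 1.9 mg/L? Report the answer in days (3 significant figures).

7.45 d

t = ln(C₀/C)/k = ln(3.2/1.9)/0.070 = 0.5213/0.070 = 7.447 d.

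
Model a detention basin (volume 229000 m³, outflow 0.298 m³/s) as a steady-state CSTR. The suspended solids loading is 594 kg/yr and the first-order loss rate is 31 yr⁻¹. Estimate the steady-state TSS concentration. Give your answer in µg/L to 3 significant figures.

Outflow Q = 0.298 m³/s × 3.156e+07 s/yr = 9.404e+06 m³/yr.
Steady-state CSTR mass balance: W = Q·C + k·V·C, so C = W/(Q + kV).
Q + kV = 9.404e+06 + 31·229000 = 1.65e+07 m³/yr.
C = 594/1.65e+07 = 3.599e-05 kg/m³ = 0.03599 mg/L = 35.99 µg/L.

36.0 µg/L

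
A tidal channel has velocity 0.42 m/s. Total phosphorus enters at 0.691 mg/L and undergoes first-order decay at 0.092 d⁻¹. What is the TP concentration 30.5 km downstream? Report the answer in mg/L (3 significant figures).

0.640 mg/L

Travel time t = 30.5 km / 0.42 m/s = 3.05e+04/0.42 = 7.262e+04 s = 0.8405 d.
First-order decay: C = 0.691·exp(−0.092·0.8405) = 0.691·0.9256 = 0.6396 mg/L.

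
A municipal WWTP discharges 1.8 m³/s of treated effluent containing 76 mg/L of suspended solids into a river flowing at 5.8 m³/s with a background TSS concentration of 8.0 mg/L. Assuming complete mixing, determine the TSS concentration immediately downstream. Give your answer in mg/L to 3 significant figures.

Flow-weighted mixing gives C = (1.8·76 + 5.8·8) / (1.8 + 5.8) = 183.2/7.6 = 24.11 mg/L.

24.1 mg/L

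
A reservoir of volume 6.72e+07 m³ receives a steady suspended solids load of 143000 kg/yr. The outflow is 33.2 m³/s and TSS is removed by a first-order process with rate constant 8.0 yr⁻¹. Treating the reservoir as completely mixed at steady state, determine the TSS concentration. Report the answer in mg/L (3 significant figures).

Outflow Q = 33.2 m³/s × 3.156e+07 s/yr = 1.048e+09 m³/yr.
Steady-state CSTR mass balance: W = Q·C + k·V·C, so C = W/(Q + kV).
Q + kV = 1.048e+09 + 8.0·6.72e+07 = 1.585e+09 m³/yr.
C = 143000/1.585e+09 = 9.02e-05 kg/m³ = 0.0902 mg/L.

0.0902 mg/L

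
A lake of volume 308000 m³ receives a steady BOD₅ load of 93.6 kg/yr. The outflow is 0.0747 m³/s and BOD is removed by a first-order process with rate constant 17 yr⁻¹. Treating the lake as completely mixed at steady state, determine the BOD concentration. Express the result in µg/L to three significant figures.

Outflow Q = 0.0747 m³/s × 3.156e+07 s/yr = 2.357e+06 m³/yr.
Steady-state CSTR mass balance: W = Q·C + k·V·C, so C = W/(Q + kV).
Q + kV = 2.357e+06 + 17·308000 = 7.593e+06 m³/yr.
C = 93.6/7.593e+06 = 1.233e-05 kg/m³ = 0.01233 mg/L = 12.33 µg/L.

12.3 µg/L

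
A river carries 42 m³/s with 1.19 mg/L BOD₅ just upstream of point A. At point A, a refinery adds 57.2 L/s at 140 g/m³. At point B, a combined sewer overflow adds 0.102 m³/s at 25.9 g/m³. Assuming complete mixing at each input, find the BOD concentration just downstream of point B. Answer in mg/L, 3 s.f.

57.2 L/s = 0.0572 m³/s.
After input A: C = (42·1.19 + 0.0572·140) / 42.06 = 1.379 mg/L.
After input B: C = (42.06·1.379 + 0.102·25.9) / 42.16 = 1.438 mg/L.

1.44 mg/L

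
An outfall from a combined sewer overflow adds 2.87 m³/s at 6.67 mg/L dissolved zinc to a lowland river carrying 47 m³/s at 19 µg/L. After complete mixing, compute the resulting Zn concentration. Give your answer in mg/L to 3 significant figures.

19 µg/L = 0.019 mg/L.
Conservation of mass across the mixing zone: C = (2.87·6.67 + 47·0.019) / (2.87 + 47) = 20.04/49.87 = 0.4018 mg/L.

0.402 mg/L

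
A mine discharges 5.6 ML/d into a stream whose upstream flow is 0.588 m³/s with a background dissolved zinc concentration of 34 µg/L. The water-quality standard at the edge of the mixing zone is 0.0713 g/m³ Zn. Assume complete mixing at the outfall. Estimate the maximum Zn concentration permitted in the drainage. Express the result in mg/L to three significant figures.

5.6 ML/d = 0.06481 m³/s.
34 µg/L = 0.034 mg/L.
Mass balance: 0.0713·0.6528 = 0.06481·Cₑ + 0.588·0.034.
Cₑ = (0.04655 − 0.01999) / 0.06481 = 0.4097 mg/L.

0.410 mg/L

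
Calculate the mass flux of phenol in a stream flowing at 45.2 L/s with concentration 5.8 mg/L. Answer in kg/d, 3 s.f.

45.2 L/s = 0.0452 m³/s.
Mass flux = Q·C = 0.0452 m³/s × 5.8 g/m³ = 0.2622 g/s.
= 0.2622 g/s × 86.4 = 22.65 kg/d.

22.7 kg/d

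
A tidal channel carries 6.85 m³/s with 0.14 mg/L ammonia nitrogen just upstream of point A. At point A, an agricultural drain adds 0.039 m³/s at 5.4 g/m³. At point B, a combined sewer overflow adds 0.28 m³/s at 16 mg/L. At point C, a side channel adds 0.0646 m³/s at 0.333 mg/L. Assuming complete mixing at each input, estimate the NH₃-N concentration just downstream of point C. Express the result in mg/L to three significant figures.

After input A: C = (6.85·0.14 + 0.039·5.4) / 6.889 = 0.1698 mg/L.
After input B: C = (6.889·0.1698 + 0.28·16) / 7.169 = 0.7881 mg/L.
After input C: C = (7.169·0.7881 + 0.0646·0.333) / 7.234 = 0.784 mg/L.

0.784 mg/L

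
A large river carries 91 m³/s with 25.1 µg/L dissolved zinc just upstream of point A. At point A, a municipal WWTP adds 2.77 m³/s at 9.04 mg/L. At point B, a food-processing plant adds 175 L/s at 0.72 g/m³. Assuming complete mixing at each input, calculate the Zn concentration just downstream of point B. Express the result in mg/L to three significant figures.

0.292 mg/L

25.1 µg/L = 0.0251 mg/L.
After input A: C = (91·0.0251 + 2.77·9.04) / 93.77 = 0.2914 mg/L.
175 L/s = 0.175 m³/s.
After input B: C = (93.77·0.2914 + 0.175·0.72) / 93.94 = 0.2922 mg/L.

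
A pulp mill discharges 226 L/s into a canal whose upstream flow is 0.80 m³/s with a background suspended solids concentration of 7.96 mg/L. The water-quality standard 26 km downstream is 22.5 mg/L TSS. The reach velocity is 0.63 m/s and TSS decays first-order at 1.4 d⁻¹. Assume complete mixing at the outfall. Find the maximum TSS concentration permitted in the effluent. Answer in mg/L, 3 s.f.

171 mg/L

226 L/s = 0.226 m³/s.
Travel time to the compliance point: t = 2.6e+04/0.63 = 4.127e+04 s = 0.4777 d; decay factor exp(−1.4·0.4777) = 0.5124.
So the concentration just after mixing may be at most 22.5/0.5124 = 43.91 mg/L.
Mass balance: 43.91·1.026 = 0.226·Cₑ + 0.8·7.96.
Cₑ = (45.06 − 6.368) / 0.226 = 171.2 mg/L.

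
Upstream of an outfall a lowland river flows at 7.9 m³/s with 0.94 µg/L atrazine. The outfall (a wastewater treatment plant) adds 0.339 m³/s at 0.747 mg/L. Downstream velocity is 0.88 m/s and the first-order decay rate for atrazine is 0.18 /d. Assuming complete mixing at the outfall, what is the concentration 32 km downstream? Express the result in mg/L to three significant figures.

0.94 µg/L = 0.00094 mg/L.
After complete mixing, C₀ = (0.339·0.747 + 7.9·0.00094) / 8.239 = 0.03164 mg/L.
Travel time t = 3.2e+04 m / 0.88 m/s = 3.636e+04 s = 0.4209 d.
C = 0.03164·exp(−0.18·0.4209) = 0.03164·0.927 = 0.02933 mg/L.

0.0293 mg/L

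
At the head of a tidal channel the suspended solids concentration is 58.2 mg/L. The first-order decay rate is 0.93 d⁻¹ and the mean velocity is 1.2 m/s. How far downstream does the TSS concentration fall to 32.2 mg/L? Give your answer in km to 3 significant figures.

From C = C₀·e^(−kt), t = ln(C₀/C)/k = ln(58.2/32.2)/0.93 = 0.5919/0.93 = 0.6365 d.
Distance = v·t = 1.2 m/s × 5.499e+04 s = 6.599e+04 m = 65.99 km.

66.0 km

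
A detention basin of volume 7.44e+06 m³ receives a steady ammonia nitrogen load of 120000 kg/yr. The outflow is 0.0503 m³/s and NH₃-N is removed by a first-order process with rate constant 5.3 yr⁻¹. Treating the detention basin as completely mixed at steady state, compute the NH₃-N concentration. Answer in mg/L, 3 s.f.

2.93 mg/L

Outflow Q = 0.0503 m³/s × 3.156e+07 s/yr = 1.587e+06 m³/yr.
Steady-state CSTR mass balance: W = Q·C + k·V·C, so C = W/(Q + kV).
Q + kV = 1.587e+06 + 5.3·7.44e+06 = 4.102e+07 m³/yr.
C = 120000/4.102e+07 = 0.002925 kg/m³ = 2.925 mg/L.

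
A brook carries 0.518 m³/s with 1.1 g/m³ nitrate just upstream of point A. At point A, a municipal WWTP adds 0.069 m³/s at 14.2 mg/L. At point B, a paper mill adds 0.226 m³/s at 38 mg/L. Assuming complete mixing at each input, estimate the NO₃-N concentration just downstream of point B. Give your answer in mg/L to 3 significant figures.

12.5 mg/L

After input A: C = (0.518·1.1 + 0.069·14.2) / 0.587 = 2.64 mg/L.
After input B: C = (0.587·2.64 + 0.226·38) / 0.813 = 12.47 mg/L.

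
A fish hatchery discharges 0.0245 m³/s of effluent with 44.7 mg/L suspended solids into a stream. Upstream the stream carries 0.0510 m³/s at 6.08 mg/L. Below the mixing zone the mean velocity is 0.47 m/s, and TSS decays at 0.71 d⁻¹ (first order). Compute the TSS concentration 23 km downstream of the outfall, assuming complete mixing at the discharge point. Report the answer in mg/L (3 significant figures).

12.4 mg/L

After complete mixing, C₀ = (0.0245·44.7 + 0.051·6.08) / 0.0755 = 18.61 mg/L.
Travel time t = 2.3e+04 m / 0.47 m/s = 4.894e+04 s = 0.5664 d.
C = 18.61·exp(−0.71·0.5664) = 18.61·0.6689 = 12.45 mg/L.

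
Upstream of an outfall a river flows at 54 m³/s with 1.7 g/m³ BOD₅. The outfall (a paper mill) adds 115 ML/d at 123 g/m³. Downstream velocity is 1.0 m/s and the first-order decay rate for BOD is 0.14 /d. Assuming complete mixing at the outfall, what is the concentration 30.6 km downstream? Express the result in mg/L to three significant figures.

4.39 mg/L

115 ML/d = 1.331 m³/s.
After complete mixing, C₀ = (1.331·123 + 54·1.7) / 55.33 = 4.618 mg/L.
Travel time t = 3.06e+04 m / 1.0 m/s = 3.06e+04 s = 0.3542 d.
C = 4.618·exp(−0.14·0.3542) = 4.618·0.9516 = 4.395 mg/L.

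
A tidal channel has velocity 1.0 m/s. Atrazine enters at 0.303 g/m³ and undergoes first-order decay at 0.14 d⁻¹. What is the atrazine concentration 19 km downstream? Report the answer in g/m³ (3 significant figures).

0.294 g/m³

Travel time t = 19 km / 1.0 m/s = 1.9e+04/1.0 = 1.9e+04 s = 0.2199 d.
First-order decay: C = 0.303·exp(−0.14·0.2199) = 0.303·0.9697 = 0.2938 g/m³.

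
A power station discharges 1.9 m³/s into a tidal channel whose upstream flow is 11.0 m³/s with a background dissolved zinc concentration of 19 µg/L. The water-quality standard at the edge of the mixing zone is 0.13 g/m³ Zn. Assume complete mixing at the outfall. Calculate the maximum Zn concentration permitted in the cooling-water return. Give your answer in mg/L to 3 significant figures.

0.773 mg/L

19 µg/L = 0.019 mg/L.
Mass balance: 0.13·12.9 = 1.9·Cₑ + 11·0.019.
Cₑ = (1.677 − 0.209) / 1.9 = 0.7726 mg/L.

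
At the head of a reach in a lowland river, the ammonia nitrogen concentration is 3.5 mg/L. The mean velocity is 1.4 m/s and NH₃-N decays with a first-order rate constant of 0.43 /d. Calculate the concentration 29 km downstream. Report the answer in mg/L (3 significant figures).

Travel time t = 29 km / 1.4 m/s = 2.9e+04/1.4 = 2.071e+04 s = 0.2397 d.
First-order decay: C = 3.5·exp(−0.43·0.2397) = 3.5·0.902 = 3.157 mg/L.

3.16 mg/L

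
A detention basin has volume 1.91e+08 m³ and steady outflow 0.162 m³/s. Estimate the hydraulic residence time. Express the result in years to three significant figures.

37.4 yr

Q = 0.162 m³/s × 3.156e+07 s/yr = 5.112e+06 m³/yr.
Hydraulic residence time τ = V/Q = 1.91e+08/5.112e+06 = 37.36 yr.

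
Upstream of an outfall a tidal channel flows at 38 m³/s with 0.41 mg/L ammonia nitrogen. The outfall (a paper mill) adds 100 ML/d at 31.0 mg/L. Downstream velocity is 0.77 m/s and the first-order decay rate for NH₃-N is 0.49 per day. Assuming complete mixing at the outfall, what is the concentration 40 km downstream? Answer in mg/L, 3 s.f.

0.979 mg/L

100 ML/d = 1.157 m³/s.
After complete mixing, C₀ = (1.157·31 + 38·0.41) / 39.16 = 1.314 mg/L.
Travel time t = 4e+04 m / 0.77 m/s = 5.195e+04 s = 0.6013 d.
C = 1.314·exp(−0.49·0.6013) = 1.314·0.7448 = 0.9788 mg/L.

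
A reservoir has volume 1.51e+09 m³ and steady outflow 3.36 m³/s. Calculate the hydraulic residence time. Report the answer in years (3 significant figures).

14.2 yr

Q = 3.36 m³/s × 3.156e+07 s/yr = 1.06e+08 m³/yr.
Hydraulic residence time τ = V/Q = 1.51e+09/1.06e+08 = 14.24 yr.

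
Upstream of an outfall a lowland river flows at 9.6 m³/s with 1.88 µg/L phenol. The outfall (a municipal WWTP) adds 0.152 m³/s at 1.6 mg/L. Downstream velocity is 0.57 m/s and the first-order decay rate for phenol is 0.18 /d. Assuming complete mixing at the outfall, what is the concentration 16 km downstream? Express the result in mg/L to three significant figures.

0.0253 mg/L

1.88 µg/L = 0.00188 mg/L.
After complete mixing, C₀ = (0.152·1.6 + 9.6·0.00188) / 9.752 = 0.02679 mg/L.
Travel time t = 1.6e+04 m / 0.57 m/s = 2.807e+04 s = 0.3249 d.
C = 0.02679·exp(−0.18·0.3249) = 0.02679·0.9432 = 0.02527 mg/L.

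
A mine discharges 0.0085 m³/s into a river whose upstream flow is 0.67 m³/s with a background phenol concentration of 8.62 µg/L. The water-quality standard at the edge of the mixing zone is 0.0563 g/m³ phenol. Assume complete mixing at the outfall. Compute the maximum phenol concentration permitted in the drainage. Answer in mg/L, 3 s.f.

3.81 mg/L

8.62 µg/L = 0.00862 mg/L.
Mass balance: 0.0563·0.6785 = 0.0085·Cₑ + 0.67·0.00862.
Cₑ = (0.0382 − 0.005775) / 0.0085 = 3.815 mg/L.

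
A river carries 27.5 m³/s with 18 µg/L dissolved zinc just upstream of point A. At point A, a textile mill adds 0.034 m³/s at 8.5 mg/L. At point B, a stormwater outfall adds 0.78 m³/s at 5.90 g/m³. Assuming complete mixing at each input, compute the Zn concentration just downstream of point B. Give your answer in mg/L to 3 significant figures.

18 µg/L = 0.018 mg/L.
After input A: C = (27.5·0.018 + 0.034·8.5) / 27.53 = 0.02847 mg/L.
After input B: C = (27.53·0.02847 + 0.78·5.9) / 28.31 = 0.1902 mg/L.

0.190 mg/L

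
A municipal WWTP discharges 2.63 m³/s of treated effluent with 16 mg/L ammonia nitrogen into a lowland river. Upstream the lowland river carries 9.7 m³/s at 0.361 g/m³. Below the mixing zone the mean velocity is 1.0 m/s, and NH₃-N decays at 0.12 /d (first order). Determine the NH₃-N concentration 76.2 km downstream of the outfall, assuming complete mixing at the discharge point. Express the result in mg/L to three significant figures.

After complete mixing, C₀ = (2.63·16 + 9.7·0.361) / 12.33 = 3.697 mg/L.
Travel time t = 7.62e+04 m / 1.0 m/s = 7.62e+04 s = 0.8819 d.
C = 3.697·exp(−0.12·0.8819) = 3.697·0.8996 = 3.326 mg/L.

3.33 mg/L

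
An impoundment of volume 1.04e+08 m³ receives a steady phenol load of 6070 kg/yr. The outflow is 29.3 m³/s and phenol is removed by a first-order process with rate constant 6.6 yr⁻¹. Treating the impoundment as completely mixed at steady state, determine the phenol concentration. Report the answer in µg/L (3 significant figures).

Outflow Q = 29.3 m³/s × 3.156e+07 s/yr = 9.246e+08 m³/yr.
Steady-state CSTR mass balance: W = Q·C + k·V·C, so C = W/(Q + kV).
Q + kV = 9.246e+08 + 6.6·1.04e+08 = 1.611e+09 m³/yr.
C = 6070/1.611e+09 = 3.768e-06 kg/m³ = 0.003768 mg/L = 3.768 µg/L.

3.77 µg/L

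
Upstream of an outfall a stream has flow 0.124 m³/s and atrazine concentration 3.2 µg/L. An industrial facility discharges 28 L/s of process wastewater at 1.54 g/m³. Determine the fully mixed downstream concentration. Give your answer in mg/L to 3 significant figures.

28 L/s = 0.028 m³/s.
3.2 µg/L = 0.0032 mg/L.
Conservation of mass across the mixing zone: C = (0.028·1.54 + 0.124·0.0032) / (0.028 + 0.124) = 0.04352/0.152 = 0.2863 mg/L.

0.286 mg/L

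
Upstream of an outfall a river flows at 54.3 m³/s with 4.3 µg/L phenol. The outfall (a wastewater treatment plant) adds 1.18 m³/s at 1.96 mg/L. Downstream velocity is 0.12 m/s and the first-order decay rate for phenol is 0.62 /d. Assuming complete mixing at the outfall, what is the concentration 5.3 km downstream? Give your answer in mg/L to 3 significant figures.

0.0334 mg/L

4.3 µg/L = 0.0043 mg/L.
After complete mixing, C₀ = (1.18·1.96 + 54.3·0.0043) / 55.48 = 0.0459 mg/L.
Travel time t = 5300 m / 0.12 m/s = 4.417e+04 s = 0.5112 d.
C = 0.0459·exp(−0.62·0.5112) = 0.0459·0.7284 = 0.03343 mg/L.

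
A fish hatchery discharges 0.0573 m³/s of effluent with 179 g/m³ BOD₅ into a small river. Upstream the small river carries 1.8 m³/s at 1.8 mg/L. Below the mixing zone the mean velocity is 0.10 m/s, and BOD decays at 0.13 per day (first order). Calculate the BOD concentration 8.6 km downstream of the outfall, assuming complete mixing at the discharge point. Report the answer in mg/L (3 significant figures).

6.38 mg/L

After complete mixing, C₀ = (0.0573·179 + 1.8·1.8) / 1.857 = 7.267 mg/L.
Travel time t = 8600 m / 0.10 m/s = 8.6e+04 s = 0.9954 d.
C = 7.267·exp(−0.13·0.9954) = 7.267·0.8786 = 6.385 mg/L.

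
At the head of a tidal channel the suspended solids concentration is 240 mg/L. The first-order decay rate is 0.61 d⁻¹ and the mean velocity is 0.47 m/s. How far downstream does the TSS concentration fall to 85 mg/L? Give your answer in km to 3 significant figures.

69.1 km

From C = C₀·e^(−kt), t = ln(C₀/C)/k = ln(240/85)/0.61 = 1.038/0.61 = 1.702 d.
Distance = v·t = 0.47 m/s × 1.47e+05 s = 6.91e+04 m = 69.1 km.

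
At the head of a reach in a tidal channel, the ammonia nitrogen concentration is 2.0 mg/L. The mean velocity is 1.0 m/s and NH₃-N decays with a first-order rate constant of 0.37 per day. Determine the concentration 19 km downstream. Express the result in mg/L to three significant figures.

1.84 mg/L

Travel time t = 19 km / 1.0 m/s = 1.9e+04/1.0 = 1.9e+04 s = 0.2199 d.
First-order decay: C = 2.0·exp(−0.37·0.2199) = 2.0·0.9219 = 1.844 mg/L.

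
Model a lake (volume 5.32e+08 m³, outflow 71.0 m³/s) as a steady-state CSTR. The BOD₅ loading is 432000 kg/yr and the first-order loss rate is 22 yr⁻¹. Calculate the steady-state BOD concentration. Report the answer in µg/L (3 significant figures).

31.0 µg/L

Outflow Q = 71.0 m³/s × 3.156e+07 s/yr = 2.241e+09 m³/yr.
Steady-state CSTR mass balance: W = Q·C + k·V·C, so C = W/(Q + kV).
Q + kV = 2.241e+09 + 22·5.32e+08 = 1.394e+10 m³/yr.
C = 432000/1.394e+10 = 3.098e-05 kg/m³ = 0.03098 mg/L = 30.98 µg/L.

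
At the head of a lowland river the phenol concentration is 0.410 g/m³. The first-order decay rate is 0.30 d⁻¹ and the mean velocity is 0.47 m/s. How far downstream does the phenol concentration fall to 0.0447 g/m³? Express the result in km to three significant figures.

300 km

From C = C₀·e^(−kt), t = ln(C₀/C)/k = ln(0.410/0.0447)/0.30 = 2.216/0.30 = 7.387 d.
Distance = v·t = 0.47 m/s × 6.383e+05 s = 3e+05 m = 300 km.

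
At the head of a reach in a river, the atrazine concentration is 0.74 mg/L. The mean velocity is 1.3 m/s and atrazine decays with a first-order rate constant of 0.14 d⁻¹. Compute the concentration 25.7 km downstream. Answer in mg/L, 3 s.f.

0.717 mg/L

Travel time t = 25.7 km / 1.3 m/s = 2.57e+04/1.3 = 1.977e+04 s = 0.2288 d.
First-order decay: C = 0.74·exp(−0.14·0.2288) = 0.74·0.9685 = 0.7167 mg/L.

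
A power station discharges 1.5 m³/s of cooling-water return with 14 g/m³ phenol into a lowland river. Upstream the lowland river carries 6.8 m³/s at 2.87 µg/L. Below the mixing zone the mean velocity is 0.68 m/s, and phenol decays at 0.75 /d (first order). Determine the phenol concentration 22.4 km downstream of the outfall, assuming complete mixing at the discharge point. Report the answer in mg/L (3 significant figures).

1.90 mg/L

2.87 µg/L = 0.00287 mg/L.
After complete mixing, C₀ = (1.5·14 + 6.8·0.00287) / 8.3 = 2.532 mg/L.
Travel time t = 2.24e+04 m / 0.68 m/s = 3.294e+04 s = 0.3813 d.
C = 2.532·exp(−0.75·0.3813) = 2.532·0.7513 = 1.903 mg/L.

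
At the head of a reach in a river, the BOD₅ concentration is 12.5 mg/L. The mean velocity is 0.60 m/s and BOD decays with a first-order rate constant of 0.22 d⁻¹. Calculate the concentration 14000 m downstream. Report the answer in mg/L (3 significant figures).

Travel time t = 14000 m / 0.60 m/s = 1.4e+04/0.60 = 2.333e+04 s = 0.2701 d.
First-order decay: C = 12.5·exp(−0.22·0.2701) = 12.5·0.9423 = 11.78 mg/L.

11.8 mg/L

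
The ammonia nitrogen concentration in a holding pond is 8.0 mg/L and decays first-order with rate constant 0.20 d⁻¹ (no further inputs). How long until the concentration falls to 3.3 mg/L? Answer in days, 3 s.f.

t = ln(C₀/C)/k = ln(8.0/3.3)/0.20 = 0.8855/0.20 = 4.428 d.

4.43 d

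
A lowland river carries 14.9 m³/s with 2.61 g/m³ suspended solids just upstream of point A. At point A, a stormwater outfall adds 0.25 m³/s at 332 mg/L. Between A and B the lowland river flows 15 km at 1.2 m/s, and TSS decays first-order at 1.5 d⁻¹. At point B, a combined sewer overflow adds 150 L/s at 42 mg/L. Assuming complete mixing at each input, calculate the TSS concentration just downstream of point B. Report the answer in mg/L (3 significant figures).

6.82 mg/L

After input A: C = (14.9·2.61 + 0.25·332) / 15.15 = 8.045 mg/L.
Over the 15 km reach to input B (t = 1.25e+04 s = 0.1447 d), decay gives C = 8.045·exp(−1.5·0.1447) = 6.476 mg/L.
150 L/s = 0.15 m³/s.
After input B: C = (15.15·6.476 + 0.15·42) / 15.3 = 6.824 mg/L.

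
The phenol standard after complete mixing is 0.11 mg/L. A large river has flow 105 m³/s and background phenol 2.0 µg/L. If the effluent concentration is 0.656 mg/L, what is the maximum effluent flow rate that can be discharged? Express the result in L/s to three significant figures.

2.0 µg/L = 0.002 mg/L.
Mass balance at complete mixing: C_std·(Q_w + Q_r) = Q_w·C_e + Q_r·C_b.
Rearranging, Q_w = Q_r·(C_std − C_b)/(C_e − C_std) = 105·(0.11 − 0.002) / (0.656 − 0.11) = 20.77 m³/s.
= 2.077e+04 L/s.

20800 L/s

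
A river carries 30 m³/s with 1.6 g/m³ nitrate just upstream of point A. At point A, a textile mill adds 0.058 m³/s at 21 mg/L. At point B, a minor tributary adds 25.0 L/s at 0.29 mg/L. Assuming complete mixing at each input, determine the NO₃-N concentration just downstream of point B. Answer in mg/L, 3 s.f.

After input A: C = (30·1.6 + 0.058·21) / 30.06 = 1.637 mg/L.
25.0 L/s = 0.025 m³/s.
After input B: C = (30.06·1.637 + 0.025·0.29) / 30.08 = 1.636 mg/L.

1.64 mg/L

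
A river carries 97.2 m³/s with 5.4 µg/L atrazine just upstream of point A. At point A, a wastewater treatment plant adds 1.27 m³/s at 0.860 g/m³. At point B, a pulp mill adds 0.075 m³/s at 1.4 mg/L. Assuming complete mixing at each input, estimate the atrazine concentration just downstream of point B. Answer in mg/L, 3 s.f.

5.4 µg/L = 0.0054 mg/L.
After input A: C = (97.2·0.0054 + 1.27·0.86) / 98.47 = 0.01642 mg/L.
After input B: C = (98.47·0.01642 + 0.075·1.4) / 98.55 = 0.01748 mg/L.

0.0175 mg/L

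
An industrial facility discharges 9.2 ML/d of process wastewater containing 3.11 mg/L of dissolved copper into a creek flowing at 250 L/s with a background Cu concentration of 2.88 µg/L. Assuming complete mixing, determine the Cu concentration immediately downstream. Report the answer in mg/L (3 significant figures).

0.931 mg/L

9.2 ML/d = 0.1065 m³/s.
250 L/s = 0.25 m³/s.
2.88 µg/L = 0.00288 mg/L.
Conservation of mass across the mixing zone: C = (0.1065·3.11 + 0.25·0.00288) / (0.1065 + 0.25) = 0.3319/0.3565 = 0.931 mg/L.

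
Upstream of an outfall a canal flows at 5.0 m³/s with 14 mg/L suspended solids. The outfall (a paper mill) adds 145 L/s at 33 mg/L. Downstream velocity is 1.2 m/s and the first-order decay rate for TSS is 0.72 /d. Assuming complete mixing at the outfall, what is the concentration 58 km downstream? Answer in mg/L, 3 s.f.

145 L/s = 0.145 m³/s.
After complete mixing, C₀ = (0.145·33 + 5·14) / 5.145 = 14.54 mg/L.
Travel time t = 5.8e+04 m / 1.2 m/s = 4.833e+04 s = 0.5594 d.
C = 14.54·exp(−0.72·0.5594) = 14.54·0.6685 = 9.716 mg/L.

9.72 mg/L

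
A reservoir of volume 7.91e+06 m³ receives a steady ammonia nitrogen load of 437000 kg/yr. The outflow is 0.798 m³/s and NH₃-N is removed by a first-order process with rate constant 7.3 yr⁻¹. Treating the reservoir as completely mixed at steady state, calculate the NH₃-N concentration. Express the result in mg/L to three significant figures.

5.27 mg/L

Outflow Q = 0.798 m³/s × 3.156e+07 s/yr = 2.518e+07 m³/yr.
Steady-state CSTR mass balance: W = Q·C + k·V·C, so C = W/(Q + kV).
Q + kV = 2.518e+07 + 7.3·7.91e+06 = 8.293e+07 m³/yr.
C = 437000/8.293e+07 = 0.00527 kg/m³ = 5.27 mg/L.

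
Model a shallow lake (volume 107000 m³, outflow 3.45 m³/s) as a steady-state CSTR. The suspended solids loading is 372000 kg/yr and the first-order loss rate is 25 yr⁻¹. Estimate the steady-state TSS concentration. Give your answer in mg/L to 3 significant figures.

3.33 mg/L

Outflow Q = 3.45 m³/s × 3.156e+07 s/yr = 1.089e+08 m³/yr.
Steady-state CSTR mass balance: W = Q·C + k·V·C, so C = W/(Q + kV).
Q + kV = 1.089e+08 + 25·107000 = 1.115e+08 m³/yr.
C = 372000/1.115e+08 = 0.003335 kg/m³ = 3.335 mg/L.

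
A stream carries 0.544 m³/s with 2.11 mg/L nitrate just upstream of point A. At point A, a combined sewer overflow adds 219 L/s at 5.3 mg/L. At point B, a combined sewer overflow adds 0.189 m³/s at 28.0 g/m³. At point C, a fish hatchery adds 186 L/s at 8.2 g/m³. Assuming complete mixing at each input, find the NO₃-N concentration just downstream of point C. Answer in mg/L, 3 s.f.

219 L/s = 0.219 m³/s.
After input A: C = (0.544·2.11 + 0.219·5.3) / 0.763 = 3.026 mg/L.
After input B: C = (0.763·3.026 + 0.189·28) / 0.952 = 7.984 mg/L.
186 L/s = 0.186 m³/s.
After input C: C = (0.952·7.984 + 0.186·8.2) / 1.138 = 8.019 mg/L.

8.02 mg/L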